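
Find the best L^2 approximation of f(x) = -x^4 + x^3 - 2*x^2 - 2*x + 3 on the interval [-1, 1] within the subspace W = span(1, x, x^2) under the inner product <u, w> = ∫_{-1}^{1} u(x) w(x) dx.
g(x) = -20*x^2/7 - 7*x/5 + 108/35

The best approximation g ∈ W is the orthogonal projection of f onto W. Writing g = a_0 + a_1 x + a_2 x^2, the coefficients solve the normal equations G · a = b where
  G_{ij} = <φ_i, φ_j> and b_i = <f, φ_i>, with φ_0 = 1, φ_1 = x, φ_2 = x^2.
G =
  [2, 0, 2/3]
  [0, 2/3, 0]
  [2/3, 0, 2/5],
b = (64/15, -14/15, 32/35).
Solving gives a_0 = 108/35, a_1 = -7/5, a_2 = -20/7, so
  g(x) = -20*x^2/7 - 7*x/5 + 108/35.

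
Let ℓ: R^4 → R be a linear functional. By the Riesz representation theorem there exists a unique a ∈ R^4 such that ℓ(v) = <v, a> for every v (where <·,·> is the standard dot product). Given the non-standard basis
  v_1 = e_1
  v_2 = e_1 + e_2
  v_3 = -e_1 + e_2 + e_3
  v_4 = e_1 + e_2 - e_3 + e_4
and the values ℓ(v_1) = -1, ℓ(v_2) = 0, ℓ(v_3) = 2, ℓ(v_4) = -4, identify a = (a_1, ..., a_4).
a = (-1, 1, 0, -4)

Write a = (a_1, ..., a_4) in the standard basis. For each basis vector v_i, ℓ(v_i) = <v_i, a> is a linear equation in the a_j's. Collect the n equations into a matrix system V a = ℓ, where row i of V is v_i (expressed in the standard basis). Since V is invertible (lower-triangular with 1s on the diagonal, up to permutation), solve by back-substitution:
  V =
[[1, 0, 0, 0],
 [1, 1, 0, 0],
 [-1, 1, 1, 0],
 [1, 1, -1, 1]]
  V a = (-1, 0, 2, -4)
Solving gives a = (-1, 1, 0, -4).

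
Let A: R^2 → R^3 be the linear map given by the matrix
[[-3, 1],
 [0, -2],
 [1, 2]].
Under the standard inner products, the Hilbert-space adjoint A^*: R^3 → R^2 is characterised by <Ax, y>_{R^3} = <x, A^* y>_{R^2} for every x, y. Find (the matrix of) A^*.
A^* = A^T =
[[-3, 0, 1],
 [1, -2, 2]]

For real matrices with standard dot products, the defining identity <Ax, y> = <x, A^* y> gives (Ax)^T y = x^T (A^*) y, i.e. x^T A^T y = x^T (A^*) y. Since this holds for all x, y, we must have A^* = A^T. Therefore
A^* =
[[-3, 0, 1],
 [1, -2, 2]].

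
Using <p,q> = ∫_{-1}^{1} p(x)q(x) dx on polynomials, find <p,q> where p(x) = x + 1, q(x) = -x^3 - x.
<p,q> = -16/15

Expand the product: p(x)·q(x) = -x^4 - x^3 - x^2 - x.
∫_{-1}^{1} of each monomial x^k gives [2/(k+1) if k even, 0 if k odd]. Integrating term-by-term (or equivalently evaluating the antiderivative F(x) = -x^5/5 - x^4/4 - x^3/3 - x^2/2 at the endpoints):
  F(1) − F(−1) = -77/60 − (-13/60) = -16/15.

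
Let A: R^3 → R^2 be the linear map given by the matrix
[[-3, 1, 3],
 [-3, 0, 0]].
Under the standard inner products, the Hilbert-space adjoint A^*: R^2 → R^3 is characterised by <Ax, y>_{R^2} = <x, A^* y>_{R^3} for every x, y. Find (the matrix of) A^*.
A^* = A^T =
[[-3, -3],
 [1, 0],
 [3, 0]]

For real matrices with standard dot products, the defining identity <Ax, y> = <x, A^* y> gives (Ax)^T y = x^T (A^*) y, i.e. x^T A^T y = x^T (A^*) y. Since this holds for all x, y, we must have A^* = A^T. Therefore
A^* =
[[-3, -3],
 [1, 0],
 [3, 0]].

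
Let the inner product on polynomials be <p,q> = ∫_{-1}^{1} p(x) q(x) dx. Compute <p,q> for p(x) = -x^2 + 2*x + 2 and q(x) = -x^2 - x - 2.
<p,q> = -134/15

Expand the product: p(x)·q(x) = x^4 - x^3 - 2*x^2 - 6*x - 4.
∫_{-1}^{1} of each monomial x^k gives [2/(k+1) if k even, 0 if k odd]. Integrating term-by-term (or equivalently evaluating the antiderivative F(x) = x^5/5 - x^4/4 - 2*x^3/3 - 3*x^2 - 4*x at the endpoints):
  F(1) − F(−1) = -463/60 − (73/60) = -134/15.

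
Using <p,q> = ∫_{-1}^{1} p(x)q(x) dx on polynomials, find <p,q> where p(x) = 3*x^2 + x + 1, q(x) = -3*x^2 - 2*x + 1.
<p,q> = -44/15

Expand the product: p(x)·q(x) = -9*x^4 - 9*x^3 - 2*x^2 - x + 1.
∫_{-1}^{1} of each monomial x^k gives [2/(k+1) if k even, 0 if k odd]. Integrating term-by-term (or equivalently evaluating the antiderivative F(x) = -9*x^5/5 - 9*x^4/4 - 2*x^3/3 - x^2/2 + x at the endpoints):
  F(1) − F(−1) = -253/60 − (-77/60) = -44/15.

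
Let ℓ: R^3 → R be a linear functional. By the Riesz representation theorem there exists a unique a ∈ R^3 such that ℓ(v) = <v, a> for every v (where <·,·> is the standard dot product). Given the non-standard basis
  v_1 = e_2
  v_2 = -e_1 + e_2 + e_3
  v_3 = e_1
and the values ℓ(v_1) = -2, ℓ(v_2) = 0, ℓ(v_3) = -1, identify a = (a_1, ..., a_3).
a = (-1, -2, 1)

Write a = (a_1, ..., a_3) in the standard basis. For each basis vector v_i, ℓ(v_i) = <v_i, a> is a linear equation in the a_j's. Collect the n equations into a matrix system V a = ℓ, where row i of V is v_i (expressed in the standard basis). Since V is invertible (lower-triangular with 1s on the diagonal, up to permutation), solve by back-substitution:
  V =
[[0, 1, 0],
 [-1, 1, 1],
 [1, 0, 0]]
  V a = (-2, 0, -1)
Solving gives a = (-1, -2, 1).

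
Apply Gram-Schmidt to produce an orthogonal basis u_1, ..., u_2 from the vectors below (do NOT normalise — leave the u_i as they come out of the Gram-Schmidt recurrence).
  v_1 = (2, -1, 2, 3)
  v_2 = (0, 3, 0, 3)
Orthogonal basis:
  u_1 = (2, -1, 2, 3)
  u_2 = (-2/3, 10/3, -2/3, 2)

Apply the Gram-Schmidt recurrence
  u_1 = v_1
  u_i = v_i − Σ_{j<i} ((v_i · u_j) / (u_j · u_j)) · u_j.

Step by step this gives:
  u_1 = (2, -1, 2, 3)
  u_2 = (-2/3, 10/3, -2/3, 2)

Orthogonality check:
  u_2 · u_1 = 0 (should be 0)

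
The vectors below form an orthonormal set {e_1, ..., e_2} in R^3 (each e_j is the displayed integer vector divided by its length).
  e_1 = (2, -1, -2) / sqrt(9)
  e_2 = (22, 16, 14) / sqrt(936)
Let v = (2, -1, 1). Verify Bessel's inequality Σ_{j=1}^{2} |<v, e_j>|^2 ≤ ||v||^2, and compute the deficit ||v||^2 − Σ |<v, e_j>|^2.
Σ |<v, e_j>|^2 = 75/26; ||v||^2 = 6; deficit = 81/26

Write each e_j = u_j / sqrt(<u_j, u_j>) where u_j is the displayed integer vector. Then <v, e_j> = <v, u_j> / sqrt(<u_j, u_j>), so |<v, e_j>|^2 = <v, u_j>^2 / <u_j, u_j>.
Coefficients: <v, e_1> = 3/sqrt(9), <v, e_2> = 42/sqrt(936).
Square and sum: Σ |<v, e_j>|^2 = 75/26.
Compute ||v||^2 = v·v = 6.
Deficit = 6 − 75/26 = 81/26 ≥ 0, confirming Bessel's inequality. (The deficit equals ||v − Σ <v,e_j> e_j||^2, the squared distance from v to span{e_j}.)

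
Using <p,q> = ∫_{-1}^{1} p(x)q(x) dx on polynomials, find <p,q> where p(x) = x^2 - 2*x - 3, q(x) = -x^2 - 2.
<p,q> = 184/15

Expand the product: p(x)·q(x) = -x^4 + 2*x^3 + x^2 + 4*x + 6.
∫_{-1}^{1} of each monomial x^k gives [2/(k+1) if k even, 0 if k odd]. Integrating term-by-term (or equivalently evaluating the antiderivative F(x) = -x^5/5 + x^4/2 + x^3/3 + 2*x^2 + 6*x at the endpoints):
  F(1) − F(−1) = 259/30 − (-109/30) = 184/15.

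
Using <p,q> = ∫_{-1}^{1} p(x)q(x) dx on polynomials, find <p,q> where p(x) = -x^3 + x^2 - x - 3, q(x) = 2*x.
<p,q> = -32/15

Expand the product: p(x)·q(x) = -2*x^4 + 2*x^3 - 2*x^2 - 6*x.
∫_{-1}^{1} of each monomial x^k gives [2/(k+1) if k even, 0 if k odd]. Integrating term-by-term (or equivalently evaluating the antiderivative F(x) = -2*x^5/5 + x^4/2 - 2*x^3/3 - 3*x^2 at the endpoints):
  F(1) − F(−1) = -107/30 − (-43/30) = -32/15.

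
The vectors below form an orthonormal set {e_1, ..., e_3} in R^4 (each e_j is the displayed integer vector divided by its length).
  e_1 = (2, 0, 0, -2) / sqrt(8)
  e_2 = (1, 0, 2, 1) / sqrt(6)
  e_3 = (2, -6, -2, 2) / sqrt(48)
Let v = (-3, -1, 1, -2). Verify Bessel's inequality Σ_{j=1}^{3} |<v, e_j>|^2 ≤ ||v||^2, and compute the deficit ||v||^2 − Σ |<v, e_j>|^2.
Σ |<v, e_j>|^2 = 11/4; ||v||^2 = 15; deficit = 49/4

Write each e_j = u_j / sqrt(<u_j, u_j>) where u_j is the displayed integer vector. Then <v, e_j> = <v, u_j> / sqrt(<u_j, u_j>), so |<v, e_j>|^2 = <v, u_j>^2 / <u_j, u_j>.
Coefficients: <v, e_1> = -2/sqrt(8), <v, e_2> = -3/sqrt(6), <v, e_3> = -6/sqrt(48).
Square and sum: Σ |<v, e_j>|^2 = 11/4.
Compute ||v||^2 = v·v = 15.
Deficit = 15 − 11/4 = 49/4 ≥ 0, confirming Bessel's inequality. (The deficit equals ||v − Σ <v,e_j> e_j||^2, the squared distance from v to span{e_j}.)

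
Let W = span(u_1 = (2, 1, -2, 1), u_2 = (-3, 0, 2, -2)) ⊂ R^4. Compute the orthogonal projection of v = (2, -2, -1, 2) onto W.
proj_W(v) = (30/13, -21/13, -6/13, 27/13)

Set up U = [u_1 | ... | u_2] ∈ R^(4×2). The projector onto W = col(U) is P = U (U^T U)^(-1) U^T.
Compute U^T U =
  [10, -12]
  [-12, 17],
and U^T v = (6, -12).
Solve U^T U · c = U^T v for the coefficients: c = (-21/13, -24/13). The projection is proj_W(v) = U c.
Check: (v - proj_W(v)) · u_1 = 0  (should be 0).
Check: (v - proj_W(v)) · u_2 = 0  (should be 0).
Result: proj_W(v) = (30/13, -21/13, -6/13, 27/13).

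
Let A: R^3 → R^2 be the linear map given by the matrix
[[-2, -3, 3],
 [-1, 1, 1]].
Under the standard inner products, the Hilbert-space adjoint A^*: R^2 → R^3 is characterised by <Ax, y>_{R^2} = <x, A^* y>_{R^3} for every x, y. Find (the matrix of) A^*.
A^* = A^T =
[[-2, -1],
 [-3, 1],
 [3, 1]]

For real matrices with standard dot products, the defining identity <Ax, y> = <x, A^* y> gives (Ax)^T y = x^T (A^*) y, i.e. x^T A^T y = x^T (A^*) y. Since this holds for all x, y, we must have A^* = A^T. Therefore
A^* =
[[-2, -1],
 [-3, 1],
 [3, 1]].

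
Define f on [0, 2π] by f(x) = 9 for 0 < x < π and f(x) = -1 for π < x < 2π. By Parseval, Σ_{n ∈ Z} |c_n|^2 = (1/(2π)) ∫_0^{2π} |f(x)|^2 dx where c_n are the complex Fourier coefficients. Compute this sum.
Σ |c_n|^2 = 41

Parseval equates the L^2 energy of f (normalised by 1/(2π)) with the ℓ^2 sum of its Fourier coefficients: (1/(2π)) ∫_0^{2π} |f|^2 = Σ |c_n|^2.
Compute the left side: (1/(2π)) [∫_0^π 9^2 dx + ∫_π^{2π} (-1)^2 dx] = (1/(2π)) · (81π + 1π) = (81 + 1)/2 = 41.
So Σ_{n ∈ Z} |c_n|^2 = 41.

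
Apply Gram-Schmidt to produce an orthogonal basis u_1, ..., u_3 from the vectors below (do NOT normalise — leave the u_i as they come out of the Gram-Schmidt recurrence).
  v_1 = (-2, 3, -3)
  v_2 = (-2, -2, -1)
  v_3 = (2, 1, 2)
Orthogonal basis:
  u_1 = (-2, 3, -3)
  u_2 = (-21/11, -47/22, -19/22)
  u_3 = (-54/197, 24/197, 60/197)

Apply the Gram-Schmidt recurrence
  u_1 = v_1
  u_i = v_i − Σ_{j<i} ((v_i · u_j) / (u_j · u_j)) · u_j.

Step by step this gives:
  u_1 = (-2, 3, -3)
  u_2 = (-21/11, -47/22, -19/22)
  u_3 = (-54/197, 24/197, 60/197)

Orthogonality check:
  u_2 · u_1 = 0 (should be 0)
  u_3 · u_1 = 0 (should be 0)
  u_3 · u_2 = 0 (should be 0)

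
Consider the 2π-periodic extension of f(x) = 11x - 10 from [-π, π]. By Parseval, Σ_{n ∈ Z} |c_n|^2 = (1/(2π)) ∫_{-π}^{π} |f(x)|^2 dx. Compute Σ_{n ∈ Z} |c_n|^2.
Σ |c_n|^2 = 121π^2/3 + 100

Expand and integrate term by term over [-π, π]:
  ∫ (11x)^2 dx = 121·(2π^3/3); ∫ 2·11·(-10)·x dx = 0 (odd integrand); ∫ (-10)^2 dx = 100·2π.
So (1/(2π)) ∫_{-π}^{π} (11x - 10)^2 dx = 121π^2/3 + 100 = 121π^2/3 + 100.
Parseval ⇒ Σ |c_n|^2 = 121π^2/3 + 100.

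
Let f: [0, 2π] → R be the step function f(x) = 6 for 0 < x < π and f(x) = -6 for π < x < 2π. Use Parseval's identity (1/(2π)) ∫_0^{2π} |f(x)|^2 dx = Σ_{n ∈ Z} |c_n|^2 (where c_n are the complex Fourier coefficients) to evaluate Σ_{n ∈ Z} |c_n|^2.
Σ |c_n|^2 = 36

Parseval equates the L^2 energy of f (normalised by 1/(2π)) with the ℓ^2 sum of its Fourier coefficients: (1/(2π)) ∫_0^{2π} |f|^2 = Σ |c_n|^2.
Compute the left side: (1/(2π)) [∫_0^π 6^2 dx + ∫_π^{2π} (-6)^2 dx] = (1/(2π)) · (36π + 36π) = (36 + 36)/2 = 36.
So Σ_{n ∈ Z} |c_n|^2 = 36.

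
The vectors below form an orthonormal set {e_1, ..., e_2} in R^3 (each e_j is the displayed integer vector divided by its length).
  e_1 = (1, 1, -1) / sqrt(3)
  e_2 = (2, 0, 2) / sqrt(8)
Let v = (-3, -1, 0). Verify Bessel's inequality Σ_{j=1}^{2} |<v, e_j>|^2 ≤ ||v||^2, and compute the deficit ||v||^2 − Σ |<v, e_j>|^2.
Σ |<v, e_j>|^2 = 59/6; ||v||^2 = 10; deficit = 1/6

Write each e_j = u_j / sqrt(<u_j, u_j>) where u_j is the displayed integer vector. Then <v, e_j> = <v, u_j> / sqrt(<u_j, u_j>), so |<v, e_j>|^2 = <v, u_j>^2 / <u_j, u_j>.
Coefficients: <v, e_1> = -4/sqrt(3), <v, e_2> = -6/sqrt(8).
Square and sum: Σ |<v, e_j>|^2 = 59/6.
Compute ||v||^2 = v·v = 10.
Deficit = 10 − 59/6 = 1/6 ≥ 0, confirming Bessel's inequality. (The deficit equals ||v − Σ <v,e_j> e_j||^2, the squared distance from v to span{e_j}.)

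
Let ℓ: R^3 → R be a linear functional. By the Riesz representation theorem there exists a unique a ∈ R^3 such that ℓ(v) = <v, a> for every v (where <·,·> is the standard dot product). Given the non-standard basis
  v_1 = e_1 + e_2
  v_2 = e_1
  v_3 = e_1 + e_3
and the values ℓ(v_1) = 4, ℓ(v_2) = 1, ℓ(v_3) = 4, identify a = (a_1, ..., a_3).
a = (1, 3, 3)

Write a = (a_1, ..., a_3) in the standard basis. For each basis vector v_i, ℓ(v_i) = <v_i, a> is a linear equation in the a_j's. Collect the n equations into a matrix system V a = ℓ, where row i of V is v_i (expressed in the standard basis). Since V is invertible (lower-triangular with 1s on the diagonal, up to permutation), solve by back-substitution:
  V =
[[1, 1, 0],
 [1, 0, 0],
 [1, 0, 1]]
  V a = (4, 1, 4)
Solving gives a = (1, 3, 3).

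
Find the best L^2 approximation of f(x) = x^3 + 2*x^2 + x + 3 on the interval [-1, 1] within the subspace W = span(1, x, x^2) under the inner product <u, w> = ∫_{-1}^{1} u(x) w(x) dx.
g(x) = 2*x^2 + 8*x/5 + 3

The best approximation g ∈ W is the orthogonal projection of f onto W. Writing g = a_0 + a_1 x + a_2 x^2, the coefficients solve the normal equations G · a = b where
  G_{ij} = <φ_i, φ_j> and b_i = <f, φ_i>, with φ_0 = 1, φ_1 = x, φ_2 = x^2.
G =
  [2, 0, 2/3]
  [0, 2/3, 0]
  [2/3, 0, 2/5],
b = (22/3, 16/15, 14/5).
Solving gives a_0 = 3, a_1 = 8/5, a_2 = 2, so
  g(x) = 2*x^2 + 8*x/5 + 3.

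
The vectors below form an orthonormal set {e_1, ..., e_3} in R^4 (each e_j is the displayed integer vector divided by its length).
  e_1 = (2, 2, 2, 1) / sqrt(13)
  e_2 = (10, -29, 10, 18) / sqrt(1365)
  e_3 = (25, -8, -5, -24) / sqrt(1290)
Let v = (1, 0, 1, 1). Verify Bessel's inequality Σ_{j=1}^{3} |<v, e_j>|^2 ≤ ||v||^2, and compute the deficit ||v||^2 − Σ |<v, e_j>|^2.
Σ |<v, e_j>|^2 = 901/301; ||v||^2 = 3; deficit = 2/301

Write each e_j = u_j / sqrt(<u_j, u_j>) where u_j is the displayed integer vector. Then <v, e_j> = <v, u_j> / sqrt(<u_j, u_j>), so |<v, e_j>|^2 = <v, u_j>^2 / <u_j, u_j>.
Coefficients: <v, e_1> = 5/sqrt(13), <v, e_2> = 38/sqrt(1365), <v, e_3> = -4/sqrt(1290).
Square and sum: Σ |<v, e_j>|^2 = 901/301.
Compute ||v||^2 = v·v = 3.
Deficit = 3 − 901/301 = 2/301 ≥ 0, confirming Bessel's inequality. (The deficit equals ||v − Σ <v,e_j> e_j||^2, the squared distance from v to span{e_j}.)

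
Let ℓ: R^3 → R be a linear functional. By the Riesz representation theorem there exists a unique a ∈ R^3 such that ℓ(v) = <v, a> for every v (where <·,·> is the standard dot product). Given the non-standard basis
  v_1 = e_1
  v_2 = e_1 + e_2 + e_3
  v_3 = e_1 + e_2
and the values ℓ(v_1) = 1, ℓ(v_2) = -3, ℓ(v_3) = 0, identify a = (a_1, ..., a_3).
a = (1, -1, -3)

Write a = (a_1, ..., a_3) in the standard basis. For each basis vector v_i, ℓ(v_i) = <v_i, a> is a linear equation in the a_j's. Collect the n equations into a matrix system V a = ℓ, where row i of V is v_i (expressed in the standard basis). Since V is invertible (lower-triangular with 1s on the diagonal, up to permutation), solve by back-substitution:
  V =
[[1, 0, 0],
 [1, 1, 1],
 [1, 1, 0]]
  V a = (1, -3, 0)
Solving gives a = (1, -1, -3).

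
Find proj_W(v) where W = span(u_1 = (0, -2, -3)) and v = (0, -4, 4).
proj_W(v) = (0, 8/13, 12/13)

Set up U = [u_1 | ... | u_1] ∈ R^(3×1). The projector onto W = col(U) is P = U (U^T U)^(-1) U^T.
Compute U^T U =
  [13],
and U^T v = (-4).
Solve U^T U · c = U^T v for the coefficients: c = (-4/13). The projection is proj_W(v) = U c.
Check: (v - proj_W(v)) · u_1 = 0  (should be 0).
Result: proj_W(v) = (0, 8/13, 12/13).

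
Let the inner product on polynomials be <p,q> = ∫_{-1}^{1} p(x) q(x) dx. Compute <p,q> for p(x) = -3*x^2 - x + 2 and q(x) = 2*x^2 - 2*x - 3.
<p,q> = -22/5

Expand the product: p(x)·q(x) = -6*x^4 + 4*x^3 + 15*x^2 - x - 6.
∫_{-1}^{1} of each monomial x^k gives [2/(k+1) if k even, 0 if k odd]. Integrating term-by-term (or equivalently evaluating the antiderivative F(x) = -6*x^5/5 + x^4 + 5*x^3 - x^2/2 - 6*x at the endpoints):
  F(1) − F(−1) = -17/10 − (27/10) = -22/5.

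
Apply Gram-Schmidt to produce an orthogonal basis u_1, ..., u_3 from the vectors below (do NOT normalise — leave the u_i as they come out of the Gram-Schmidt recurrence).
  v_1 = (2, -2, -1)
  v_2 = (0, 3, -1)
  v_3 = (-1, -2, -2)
Orthogonal basis:
  u_1 = (2, -2, -1)
  u_2 = (10/9, 17/9, -14/9)
  u_3 = (-21/13, -42/65, -126/65)

Apply the Gram-Schmidt recurrence
  u_1 = v_1
  u_i = v_i − Σ_{j<i} ((v_i · u_j) / (u_j · u_j)) · u_j.

Step by step this gives:
  u_1 = (2, -2, -1)
  u_2 = (10/9, 17/9, -14/9)
  u_3 = (-21/13, -42/65, -126/65)

Orthogonality check:
  u_2 · u_1 = 0 (should be 0)
  u_3 · u_1 = 0 (should be 0)
  u_3 · u_2 = 0 (should be 0)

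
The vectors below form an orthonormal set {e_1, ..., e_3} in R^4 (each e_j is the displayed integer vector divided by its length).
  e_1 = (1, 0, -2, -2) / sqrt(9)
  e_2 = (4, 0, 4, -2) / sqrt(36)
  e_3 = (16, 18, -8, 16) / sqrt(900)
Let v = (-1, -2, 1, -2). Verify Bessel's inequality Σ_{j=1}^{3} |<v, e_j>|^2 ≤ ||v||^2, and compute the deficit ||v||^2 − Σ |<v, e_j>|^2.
Σ |<v, e_j>|^2 = 249/25; ||v||^2 = 10; deficit = 1/25

Write each e_j = u_j / sqrt(<u_j, u_j>) where u_j is the displayed integer vector. Then <v, e_j> = <v, u_j> / sqrt(<u_j, u_j>), so |<v, e_j>|^2 = <v, u_j>^2 / <u_j, u_j>.
Coefficients: <v, e_1> = 1/sqrt(9), <v, e_2> = 4/sqrt(36), <v, e_3> = -92/sqrt(900).
Square and sum: Σ |<v, e_j>|^2 = 249/25.
Compute ||v||^2 = v·v = 10.
Deficit = 10 − 249/25 = 1/25 ≥ 0, confirming Bessel's inequality. (The deficit equals ||v − Σ <v,e_j> e_j||^2, the squared distance from v to span{e_j}.)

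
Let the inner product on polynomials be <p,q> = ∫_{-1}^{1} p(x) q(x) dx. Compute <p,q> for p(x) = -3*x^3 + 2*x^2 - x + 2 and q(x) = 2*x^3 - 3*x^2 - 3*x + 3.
<p,q> = 444/35

Expand the product: p(x)·q(x) = -6*x^6 + 13*x^5 + x^4 - 8*x^3 + 3*x^2 - 9*x + 6.
∫_{-1}^{1} of each monomial x^k gives [2/(k+1) if k even, 0 if k odd]. Integrating term-by-term (or equivalently evaluating the antiderivative F(x) = -6*x^7/7 + 13*x^6/6 + x^5/5 - 2*x^4 + x^3 - 9*x^2/2 + 6*x at the endpoints):
  F(1) − F(−1) = 211/105 − (-1121/105) = 444/35.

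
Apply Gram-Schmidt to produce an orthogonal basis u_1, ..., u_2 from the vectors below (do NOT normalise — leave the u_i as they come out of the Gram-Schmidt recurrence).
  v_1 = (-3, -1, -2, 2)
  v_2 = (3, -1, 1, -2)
Orthogonal basis:
  u_1 = (-3, -1, -2, 2)
  u_2 = (2/3, -16/9, -5/9, -4/9)

Apply the Gram-Schmidt recurrence
  u_1 = v_1
  u_i = v_i − Σ_{j<i} ((v_i · u_j) / (u_j · u_j)) · u_j.

Step by step this gives:
  u_1 = (-3, -1, -2, 2)
  u_2 = (2/3, -16/9, -5/9, -4/9)

Orthogonality check:
  u_2 · u_1 = 0 (should be 0)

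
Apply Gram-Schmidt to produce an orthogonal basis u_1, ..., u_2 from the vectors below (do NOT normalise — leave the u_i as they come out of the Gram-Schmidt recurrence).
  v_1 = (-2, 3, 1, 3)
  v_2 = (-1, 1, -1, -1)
Orthogonal basis:
  u_1 = (-2, 3, 1, 3)
  u_2 = (-21/23, 20/23, -24/23, -26/23)

Apply the Gram-Schmidt recurrence
  u_1 = v_1
  u_i = v_i − Σ_{j<i} ((v_i · u_j) / (u_j · u_j)) · u_j.

Step by step this gives:
  u_1 = (-2, 3, 1, 3)
  u_2 = (-21/23, 20/23, -24/23, -26/23)

Orthogonality check:
  u_2 · u_1 = 0 (should be 0)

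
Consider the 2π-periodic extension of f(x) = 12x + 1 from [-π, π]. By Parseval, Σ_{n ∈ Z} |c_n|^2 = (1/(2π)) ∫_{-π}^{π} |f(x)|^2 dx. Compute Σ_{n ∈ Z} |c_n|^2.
Σ |c_n|^2 = 48π^2 + 1

Expand and integrate term by term over [-π, π]:
  ∫ (12x)^2 dx = 144·(2π^3/3); ∫ 2·12·(1)·x dx = 0 (odd integrand); ∫ 1^2 dx = 1·2π.
So (1/(2π)) ∫_{-π}^{π} (12x + 1)^2 dx = 144π^2/3 + 1 = 48π^2 + 1.
Parseval ⇒ Σ |c_n|^2 = 48π^2 + 1.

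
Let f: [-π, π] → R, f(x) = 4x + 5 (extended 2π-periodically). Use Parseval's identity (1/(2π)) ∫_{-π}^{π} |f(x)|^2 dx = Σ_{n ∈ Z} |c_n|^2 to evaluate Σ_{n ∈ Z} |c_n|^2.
Σ |c_n|^2 = 16π^2/3 + 25

Expand and integrate term by term over [-π, π]:
  ∫ (4x)^2 dx = 16·(2π^3/3); ∫ 2·4·(5)·x dx = 0 (odd integrand); ∫ 5^2 dx = 25·2π.
So (1/(2π)) ∫_{-π}^{π} (4x + 5)^2 dx = 16π^2/3 + 25 = 16π^2/3 + 25.
Parseval ⇒ Σ |c_n|^2 = 16π^2/3 + 25.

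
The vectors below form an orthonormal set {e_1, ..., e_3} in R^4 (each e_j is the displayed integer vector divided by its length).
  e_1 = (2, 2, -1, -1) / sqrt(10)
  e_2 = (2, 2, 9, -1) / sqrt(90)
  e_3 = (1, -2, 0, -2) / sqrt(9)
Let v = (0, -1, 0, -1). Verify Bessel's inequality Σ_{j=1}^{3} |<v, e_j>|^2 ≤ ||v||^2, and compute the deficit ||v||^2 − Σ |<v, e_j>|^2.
Σ |<v, e_j>|^2 = 17/9; ||v||^2 = 2; deficit = 1/9

Write each e_j = u_j / sqrt(<u_j, u_j>) where u_j is the displayed integer vector. Then <v, e_j> = <v, u_j> / sqrt(<u_j, u_j>), so |<v, e_j>|^2 = <v, u_j>^2 / <u_j, u_j>.
Coefficients: <v, e_1> = -1/sqrt(10), <v, e_2> = -1/sqrt(90), <v, e_3> = 4/sqrt(9).
Square and sum: Σ |<v, e_j>|^2 = 17/9.
Compute ||v||^2 = v·v = 2.
Deficit = 2 − 17/9 = 1/9 ≥ 0, confirming Bessel's inequality. (The deficit equals ||v − Σ <v,e_j> e_j||^2, the squared distance from v to span{e_j}.)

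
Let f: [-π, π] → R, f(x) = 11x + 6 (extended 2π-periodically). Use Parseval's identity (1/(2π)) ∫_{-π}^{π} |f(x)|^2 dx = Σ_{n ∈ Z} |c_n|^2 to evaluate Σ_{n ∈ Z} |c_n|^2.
Σ |c_n|^2 = 121π^2/3 + 36

Expand and integrate term by term over [-π, π]:
  ∫ (11x)^2 dx = 121·(2π^3/3); ∫ 2·11·(6)·x dx = 0 (odd integrand); ∫ 6^2 dx = 36·2π.
So (1/(2π)) ∫_{-π}^{π} (11x + 6)^2 dx = 121π^2/3 + 36 = 121π^2/3 + 36.
Parseval ⇒ Σ |c_n|^2 = 121π^2/3 + 36.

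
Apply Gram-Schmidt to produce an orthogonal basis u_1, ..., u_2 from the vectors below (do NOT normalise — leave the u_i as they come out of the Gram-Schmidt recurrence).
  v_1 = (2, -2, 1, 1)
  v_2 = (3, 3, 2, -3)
Orthogonal basis:
  u_1 = (2, -2, 1, 1)
  u_2 = (16/5, 14/5, 21/10, -29/10)

Apply the Gram-Schmidt recurrence
  u_1 = v_1
  u_i = v_i − Σ_{j<i} ((v_i · u_j) / (u_j · u_j)) · u_j.

Step by step this gives:
  u_1 = (2, -2, 1, 1)
  u_2 = (16/5, 14/5, 21/10, -29/10)

Orthogonality check:
  u_2 · u_1 = 0 (should be 0)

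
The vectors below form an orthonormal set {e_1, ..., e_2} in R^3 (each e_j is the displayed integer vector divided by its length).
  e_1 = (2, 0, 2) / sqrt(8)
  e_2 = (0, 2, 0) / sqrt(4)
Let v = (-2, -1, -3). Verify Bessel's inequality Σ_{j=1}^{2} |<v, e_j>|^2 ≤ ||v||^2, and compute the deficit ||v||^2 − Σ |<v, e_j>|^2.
Σ |<v, e_j>|^2 = 27/2; ||v||^2 = 14; deficit = 1/2

Write each e_j = u_j / sqrt(<u_j, u_j>) where u_j is the displayed integer vector. Then <v, e_j> = <v, u_j> / sqrt(<u_j, u_j>), so |<v, e_j>|^2 = <v, u_j>^2 / <u_j, u_j>.
Coefficients: <v, e_1> = -10/sqrt(8), <v, e_2> = -2/sqrt(4).
Square and sum: Σ |<v, e_j>|^2 = 27/2.
Compute ||v||^2 = v·v = 14.
Deficit = 14 − 27/2 = 1/2 ≥ 0, confirming Bessel's inequality. (The deficit equals ||v − Σ <v,e_j> e_j||^2, the squared distance from v to span{e_j}.)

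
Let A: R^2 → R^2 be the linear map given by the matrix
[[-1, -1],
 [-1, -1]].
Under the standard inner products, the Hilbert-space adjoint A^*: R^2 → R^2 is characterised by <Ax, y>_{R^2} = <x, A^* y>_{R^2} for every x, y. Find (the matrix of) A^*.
A^* = A^T =
[[-1, -1],
 [-1, -1]]

For real matrices with standard dot products, the defining identity <Ax, y> = <x, A^* y> gives (Ax)^T y = x^T (A^*) y, i.e. x^T A^T y = x^T (A^*) y. Since this holds for all x, y, we must have A^* = A^T. Therefore
A^* =
[[-1, -1],
 [-1, -1]].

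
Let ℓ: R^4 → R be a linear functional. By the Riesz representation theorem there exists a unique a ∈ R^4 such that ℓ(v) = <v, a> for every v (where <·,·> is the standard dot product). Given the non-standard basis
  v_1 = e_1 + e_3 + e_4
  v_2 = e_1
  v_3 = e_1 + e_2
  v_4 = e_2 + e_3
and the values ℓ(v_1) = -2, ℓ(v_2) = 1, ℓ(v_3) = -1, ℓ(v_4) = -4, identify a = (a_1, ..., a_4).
a = (1, -2, -2, -1)

Write a = (a_1, ..., a_4) in the standard basis. For each basis vector v_i, ℓ(v_i) = <v_i, a> is a linear equation in the a_j's. Collect the n equations into a matrix system V a = ℓ, where row i of V is v_i (expressed in the standard basis). Since V is invertible (lower-triangular with 1s on the diagonal, up to permutation), solve by back-substitution:
  V =
[[1, 0, 1, 1],
 [1, 0, 0, 0],
 [1, 1, 0, 0],
 [0, 1, 1, 0]]
  V a = (-2, 1, -1, -4)
Solving gives a = (1, -2, -2, -1).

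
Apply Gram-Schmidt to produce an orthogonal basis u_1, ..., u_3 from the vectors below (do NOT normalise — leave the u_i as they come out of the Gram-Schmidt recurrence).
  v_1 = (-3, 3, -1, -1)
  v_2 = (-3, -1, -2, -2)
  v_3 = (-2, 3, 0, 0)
Orthogonal basis:
  u_1 = (-3, 3, -1, -1)
  u_2 = (-3/2, -5/2, -3/2, -3/2)
  u_3 = (-7/26, -3/26, 3/13, 3/13)

Apply the Gram-Schmidt recurrence
  u_1 = v_1
  u_i = v_i − Σ_{j<i} ((v_i · u_j) / (u_j · u_j)) · u_j.

Step by step this gives:
  u_1 = (-3, 3, -1, -1)
  u_2 = (-3/2, -5/2, -3/2, -3/2)
  u_3 = (-7/26, -3/26, 3/13, 3/13)

Orthogonality check:
  u_2 · u_1 = 0 (should be 0)
  u_3 · u_1 = 0 (should be 0)
  u_3 · u_2 = 0 (should be 0)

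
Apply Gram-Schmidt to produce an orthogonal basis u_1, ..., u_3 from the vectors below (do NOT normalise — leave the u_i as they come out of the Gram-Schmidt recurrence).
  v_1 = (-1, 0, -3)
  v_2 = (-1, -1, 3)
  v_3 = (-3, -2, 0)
Orthogonal basis:
  u_1 = (-1, 0, -3)
  u_2 = (-9/5, -1, 3/5)
  u_3 = (9/46, -9/23, -3/46)

Apply the Gram-Schmidt recurrence
  u_1 = v_1
  u_i = v_i − Σ_{j<i} ((v_i · u_j) / (u_j · u_j)) · u_j.

Step by step this gives:
  u_1 = (-1, 0, -3)
  u_2 = (-9/5, -1, 3/5)
  u_3 = (9/46, -9/23, -3/46)

Orthogonality check:
  u_2 · u_1 = 0 (should be 0)
  u_3 · u_1 = 0 (should be 0)
  u_3 · u_2 = 0 (should be 0)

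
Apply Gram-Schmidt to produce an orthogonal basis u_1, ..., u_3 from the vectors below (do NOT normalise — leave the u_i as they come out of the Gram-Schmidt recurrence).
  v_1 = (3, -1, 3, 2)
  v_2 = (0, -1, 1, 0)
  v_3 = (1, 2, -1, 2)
Orthogonal basis:
  u_1 = (3, -1, 3, 2)
  u_2 = (-12/23, -19/23, 11/23, -8/23)
  u_3 = (-3/5, -1/30, -1/30, 14/15)

Apply the Gram-Schmidt recurrence
  u_1 = v_1
  u_i = v_i − Σ_{j<i} ((v_i · u_j) / (u_j · u_j)) · u_j.

Step by step this gives:
  u_1 = (3, -1, 3, 2)
  u_2 = (-12/23, -19/23, 11/23, -8/23)
  u_3 = (-3/5, -1/30, -1/30, 14/15)

Orthogonality check:
  u_2 · u_1 = 0 (should be 0)
  u_3 · u_1 = 0 (should be 0)
  u_3 · u_2 = 0 (should be 0)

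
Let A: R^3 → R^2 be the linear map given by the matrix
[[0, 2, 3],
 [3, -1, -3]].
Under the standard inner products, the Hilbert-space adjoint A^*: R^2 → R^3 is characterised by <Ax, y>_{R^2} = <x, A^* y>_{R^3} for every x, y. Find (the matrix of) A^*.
A^* = A^T =
[[0, 3],
 [2, -1],
 [3, -3]]

For real matrices with standard dot products, the defining identity <Ax, y> = <x, A^* y> gives (Ax)^T y = x^T (A^*) y, i.e. x^T A^T y = x^T (A^*) y. Since this holds for all x, y, we must have A^* = A^T. Therefore
A^* =
[[0, 3],
 [2, -1],
 [3, -3]].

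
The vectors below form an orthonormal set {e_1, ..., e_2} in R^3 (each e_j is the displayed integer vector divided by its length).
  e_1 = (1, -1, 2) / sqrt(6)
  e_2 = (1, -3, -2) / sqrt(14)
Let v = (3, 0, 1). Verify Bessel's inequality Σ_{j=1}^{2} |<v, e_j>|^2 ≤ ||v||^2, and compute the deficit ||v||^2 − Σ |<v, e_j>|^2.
Σ |<v, e_j>|^2 = 89/21; ||v||^2 = 10; deficit = 121/21

Write each e_j = u_j / sqrt(<u_j, u_j>) where u_j is the displayed integer vector. Then <v, e_j> = <v, u_j> / sqrt(<u_j, u_j>), so |<v, e_j>|^2 = <v, u_j>^2 / <u_j, u_j>.
Coefficients: <v, e_1> = 5/sqrt(6), <v, e_2> = 1/sqrt(14).
Square and sum: Σ |<v, e_j>|^2 = 89/21.
Compute ||v||^2 = v·v = 10.
Deficit = 10 − 89/21 = 121/21 ≥ 0, confirming Bessel's inequality. (The deficit equals ||v − Σ <v,e_j> e_j||^2, the squared distance from v to span{e_j}.)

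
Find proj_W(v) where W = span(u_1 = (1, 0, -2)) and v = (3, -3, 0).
proj_W(v) = (3/5, 0, -6/5)

Set up U = [u_1 | ... | u_1] ∈ R^(3×1). The projector onto W = col(U) is P = U (U^T U)^(-1) U^T.
Compute U^T U =
  [5],
and U^T v = (3).
Solve U^T U · c = U^T v for the coefficients: c = (3/5). The projection is proj_W(v) = U c.
Check: (v - proj_W(v)) · u_1 = 0  (should be 0).
Result: proj_W(v) = (3/5, 0, -6/5).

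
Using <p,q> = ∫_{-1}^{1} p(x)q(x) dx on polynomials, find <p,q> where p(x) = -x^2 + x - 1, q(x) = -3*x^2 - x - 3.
<p,q> = 158/15

Expand the product: p(x)·q(x) = 3*x^4 - 2*x^3 + 5*x^2 - 2*x + 3.
∫_{-1}^{1} of each monomial x^k gives [2/(k+1) if k even, 0 if k odd]. Integrating term-by-term (or equivalently evaluating the antiderivative F(x) = 3*x^5/5 - x^4/2 + 5*x^3/3 - x^2 + 3*x at the endpoints):
  F(1) − F(−1) = 113/30 − (-203/30) = 158/15.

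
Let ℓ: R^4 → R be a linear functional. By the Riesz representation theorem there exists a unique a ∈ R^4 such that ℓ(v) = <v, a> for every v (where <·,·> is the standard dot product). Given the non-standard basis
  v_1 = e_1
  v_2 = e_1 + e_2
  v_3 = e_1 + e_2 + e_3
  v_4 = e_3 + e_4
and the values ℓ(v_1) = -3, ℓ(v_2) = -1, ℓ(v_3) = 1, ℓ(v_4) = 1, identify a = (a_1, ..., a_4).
a = (-3, 2, 2, -1)

Write a = (a_1, ..., a_4) in the standard basis. For each basis vector v_i, ℓ(v_i) = <v_i, a> is a linear equation in the a_j's. Collect the n equations into a matrix system V a = ℓ, where row i of V is v_i (expressed in the standard basis). Since V is invertible (lower-triangular with 1s on the diagonal, up to permutation), solve by back-substitution:
  V =
[[1, 0, 0, 0],
 [1, 1, 0, 0],
 [1, 1, 1, 0],
 [0, 0, 1, 1]]
  V a = (-3, -1, 1, 1)
Solving gives a = (-3, 2, 2, -1).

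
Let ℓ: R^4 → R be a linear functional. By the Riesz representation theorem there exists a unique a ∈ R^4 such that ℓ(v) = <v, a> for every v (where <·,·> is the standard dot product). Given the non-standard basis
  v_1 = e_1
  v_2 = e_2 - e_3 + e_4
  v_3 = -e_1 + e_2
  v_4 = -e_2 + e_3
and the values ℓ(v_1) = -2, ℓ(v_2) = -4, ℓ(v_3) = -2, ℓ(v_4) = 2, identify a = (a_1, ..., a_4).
a = (-2, -4, -2, -2)

Write a = (a_1, ..., a_4) in the standard basis. For each basis vector v_i, ℓ(v_i) = <v_i, a> is a linear equation in the a_j's. Collect the n equations into a matrix system V a = ℓ, where row i of V is v_i (expressed in the standard basis). Since V is invertible (lower-triangular with 1s on the diagonal, up to permutation), solve by back-substitution:
  V =
[[1, 0, 0, 0],
 [0, 1, -1, 1],
 [-1, 1, 0, 0],
 [0, -1, 1, 0]]
  V a = (-2, -4, -2, 2)
Solving gives a = (-2, -4, -2, -2).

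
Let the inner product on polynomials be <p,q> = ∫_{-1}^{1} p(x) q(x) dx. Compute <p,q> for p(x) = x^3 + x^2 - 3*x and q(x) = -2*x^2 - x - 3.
<p,q> = -6/5

Expand the product: p(x)·q(x) = -2*x^5 - 3*x^4 + 2*x^3 + 9*x.
∫_{-1}^{1} of each monomial x^k gives [2/(k+1) if k even, 0 if k odd]. Integrating term-by-term (or equivalently evaluating the antiderivative F(x) = -x^6/3 - 3*x^5/5 + x^4/2 + 9*x^2/2 at the endpoints):
  F(1) − F(−1) = 61/15 − (79/15) = -6/5.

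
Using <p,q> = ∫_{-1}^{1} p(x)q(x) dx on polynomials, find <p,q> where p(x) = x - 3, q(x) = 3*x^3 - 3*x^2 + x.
<p,q> = 118/15

Expand the product: p(x)·q(x) = 3*x^4 - 12*x^3 + 10*x^2 - 3*x.
∫_{-1}^{1} of each monomial x^k gives [2/(k+1) if k even, 0 if k odd]. Integrating term-by-term (or equivalently evaluating the antiderivative F(x) = 3*x^5/5 - 3*x^4 + 10*x^3/3 - 3*x^2/2 at the endpoints):
  F(1) − F(−1) = -17/30 − (-253/30) = 118/15.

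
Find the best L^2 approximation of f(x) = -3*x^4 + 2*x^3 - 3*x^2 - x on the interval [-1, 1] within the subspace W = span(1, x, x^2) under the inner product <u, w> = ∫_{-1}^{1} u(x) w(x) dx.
g(x) = -39*x^2/7 + x/5 + 9/35

The best approximation g ∈ W is the orthogonal projection of f onto W. Writing g = a_0 + a_1 x + a_2 x^2, the coefficients solve the normal equations G · a = b where
  G_{ij} = <φ_i, φ_j> and b_i = <f, φ_i>, with φ_0 = 1, φ_1 = x, φ_2 = x^2.
G =
  [2, 0, 2/3]
  [0, 2/3, 0]
  [2/3, 0, 2/5],
b = (-16/5, 2/15, -72/35).
Solving gives a_0 = 9/35, a_1 = 1/5, a_2 = -39/7, so
  g(x) = -39*x^2/7 + x/5 + 9/35.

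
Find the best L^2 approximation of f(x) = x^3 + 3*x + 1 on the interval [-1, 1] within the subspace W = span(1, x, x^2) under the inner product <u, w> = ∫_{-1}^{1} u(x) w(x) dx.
g(x) = 18*x/5 + 1

The best approximation g ∈ W is the orthogonal projection of f onto W. Writing g = a_0 + a_1 x + a_2 x^2, the coefficients solve the normal equations G · a = b where
  G_{ij} = <φ_i, φ_j> and b_i = <f, φ_i>, with φ_0 = 1, φ_1 = x, φ_2 = x^2.
G =
  [2, 0, 2/3]
  [0, 2/3, 0]
  [2/3, 0, 2/5],
b = (2, 12/5, 2/3).
Solving gives a_0 = 1, a_1 = 18/5, a_2 = 0, so
  g(x) = 18*x/5 + 1.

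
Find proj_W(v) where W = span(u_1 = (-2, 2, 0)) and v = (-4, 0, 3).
proj_W(v) = (-2, 2, 0)

Set up U = [u_1 | ... | u_1] ∈ R^(3×1). The projector onto W = col(U) is P = U (U^T U)^(-1) U^T.
Compute U^T U =
  [8],
and U^T v = (8).
Solve U^T U · c = U^T v for the coefficients: c = (1). The projection is proj_W(v) = U c.
Check: (v - proj_W(v)) · u_1 = 0  (should be 0).
Result: proj_W(v) = (-2, 2, 0).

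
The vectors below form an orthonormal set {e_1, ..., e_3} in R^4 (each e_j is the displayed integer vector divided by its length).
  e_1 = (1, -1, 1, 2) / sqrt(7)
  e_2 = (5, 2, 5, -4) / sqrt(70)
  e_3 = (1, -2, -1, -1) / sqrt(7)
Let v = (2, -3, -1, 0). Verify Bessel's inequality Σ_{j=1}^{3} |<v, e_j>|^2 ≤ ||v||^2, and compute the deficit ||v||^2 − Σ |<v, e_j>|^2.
Σ |<v, e_j>|^2 = 971/70; ||v||^2 = 14; deficit = 9/70

Write each e_j = u_j / sqrt(<u_j, u_j>) where u_j is the displayed integer vector. Then <v, e_j> = <v, u_j> / sqrt(<u_j, u_j>), so |<v, e_j>|^2 = <v, u_j>^2 / <u_j, u_j>.
Coefficients: <v, e_1> = 4/sqrt(7), <v, e_2> = -1/sqrt(70), <v, e_3> = 9/sqrt(7).
Square and sum: Σ |<v, e_j>|^2 = 971/70.
Compute ||v||^2 = v·v = 14.
Deficit = 14 − 971/70 = 9/70 ≥ 0, confirming Bessel's inequality. (The deficit equals ||v − Σ <v,e_j> e_j||^2, the squared distance from v to span{e_j}.)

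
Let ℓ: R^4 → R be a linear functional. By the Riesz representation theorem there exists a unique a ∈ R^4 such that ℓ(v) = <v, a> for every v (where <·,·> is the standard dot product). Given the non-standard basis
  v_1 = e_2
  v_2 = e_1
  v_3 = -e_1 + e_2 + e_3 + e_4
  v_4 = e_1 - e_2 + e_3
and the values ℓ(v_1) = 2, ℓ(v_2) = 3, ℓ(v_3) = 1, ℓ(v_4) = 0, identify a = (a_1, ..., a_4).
a = (3, 2, -1, 3)

Write a = (a_1, ..., a_4) in the standard basis. For each basis vector v_i, ℓ(v_i) = <v_i, a> is a linear equation in the a_j's. Collect the n equations into a matrix system V a = ℓ, where row i of V is v_i (expressed in the standard basis). Since V is invertible (lower-triangular with 1s on the diagonal, up to permutation), solve by back-substitution:
  V =
[[0, 1, 0, 0],
 [1, 0, 0, 0],
 [-1, 1, 1, 1],
 [1, -1, 1, 0]]
  V a = (2, 3, 1, 0)
Solving gives a = (3, 2, -1, 3).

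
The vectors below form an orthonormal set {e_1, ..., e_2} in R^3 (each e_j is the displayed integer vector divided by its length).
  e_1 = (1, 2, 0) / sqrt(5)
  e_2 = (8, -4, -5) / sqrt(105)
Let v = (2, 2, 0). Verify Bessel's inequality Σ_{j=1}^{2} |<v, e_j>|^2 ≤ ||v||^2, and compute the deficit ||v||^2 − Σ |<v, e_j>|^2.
Σ |<v, e_j>|^2 = 164/21; ||v||^2 = 8; deficit = 4/21

Write each e_j = u_j / sqrt(<u_j, u_j>) where u_j is the displayed integer vector. Then <v, e_j> = <v, u_j> / sqrt(<u_j, u_j>), so |<v, e_j>|^2 = <v, u_j>^2 / <u_j, u_j>.
Coefficients: <v, e_1> = 6/sqrt(5), <v, e_2> = 8/sqrt(105).
Square and sum: Σ |<v, e_j>|^2 = 164/21.
Compute ||v||^2 = v·v = 8.
Deficit = 8 − 164/21 = 4/21 ≥ 0, confirming Bessel's inequality. (The deficit equals ||v − Σ <v,e_j> e_j||^2, the squared distance from v to span{e_j}.)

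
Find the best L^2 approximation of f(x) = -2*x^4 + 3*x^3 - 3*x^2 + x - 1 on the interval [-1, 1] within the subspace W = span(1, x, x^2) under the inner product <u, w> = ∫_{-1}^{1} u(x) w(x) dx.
g(x) = -33*x^2/7 + 14*x/5 - 29/35

The best approximation g ∈ W is the orthogonal projection of f onto W. Writing g = a_0 + a_1 x + a_2 x^2, the coefficients solve the normal equations G · a = b where
  G_{ij} = <φ_i, φ_j> and b_i = <f, φ_i>, with φ_0 = 1, φ_1 = x, φ_2 = x^2.
G =
  [2, 0, 2/3]
  [0, 2/3, 0]
  [2/3, 0, 2/5],
b = (-24/5, 28/15, -256/105).
Solving gives a_0 = -29/35, a_1 = 14/5, a_2 = -33/7, so
  g(x) = -33*x^2/7 + 14*x/5 - 29/35.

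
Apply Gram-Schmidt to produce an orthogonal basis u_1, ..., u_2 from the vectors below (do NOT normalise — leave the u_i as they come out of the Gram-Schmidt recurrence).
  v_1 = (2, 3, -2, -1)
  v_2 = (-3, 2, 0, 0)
Orthogonal basis:
  u_1 = (2, 3, -2, -1)
  u_2 = (-3, 2, 0, 0)

Apply the Gram-Schmidt recurrence
  u_1 = v_1
  u_i = v_i − Σ_{j<i} ((v_i · u_j) / (u_j · u_j)) · u_j.

Step by step this gives:
  u_1 = (2, 3, -2, -1)
  u_2 = (-3, 2, 0, 0)

Orthogonality check:
  u_2 · u_1 = 0 (should be 0)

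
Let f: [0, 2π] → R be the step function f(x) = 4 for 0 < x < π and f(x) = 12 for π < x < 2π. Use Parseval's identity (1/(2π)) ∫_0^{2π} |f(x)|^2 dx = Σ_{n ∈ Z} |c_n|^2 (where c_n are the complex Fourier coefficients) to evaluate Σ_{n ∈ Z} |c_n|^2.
Σ |c_n|^2 = 80

Parseval equates the L^2 energy of f (normalised by 1/(2π)) with the ℓ^2 sum of its Fourier coefficients: (1/(2π)) ∫_0^{2π} |f|^2 = Σ |c_n|^2.
Compute the left side: (1/(2π)) [∫_0^π 4^2 dx + ∫_π^{2π} 12^2 dx] = (1/(2π)) · (16π + 144π) = (16 + 144)/2 = 80.
So Σ_{n ∈ Z} |c_n|^2 = 80.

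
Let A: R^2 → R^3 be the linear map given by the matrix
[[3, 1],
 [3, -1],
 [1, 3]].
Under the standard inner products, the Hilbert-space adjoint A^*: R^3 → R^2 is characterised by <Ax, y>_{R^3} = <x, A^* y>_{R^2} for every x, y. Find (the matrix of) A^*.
A^* = A^T =
[[3, 3, 1],
 [1, -1, 3]]

For real matrices with standard dot products, the defining identity <Ax, y> = <x, A^* y> gives (Ax)^T y = x^T (A^*) y, i.e. x^T A^T y = x^T (A^*) y. Since this holds for all x, y, we must have A^* = A^T. Therefore
A^* =
[[3, 3, 1],
 [1, -1, 3]].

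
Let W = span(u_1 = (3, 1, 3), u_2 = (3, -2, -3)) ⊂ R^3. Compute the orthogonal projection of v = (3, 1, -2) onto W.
proj_W(v) = (123/46, -22/23, -47/46)

Set up U = [u_1 | ... | u_2] ∈ R^(3×2). The projector onto W = col(U) is P = U (U^T U)^(-1) U^T.
Compute U^T U =
  [19, -2]
  [-2, 22],
and U^T v = (4, 13).
Solve U^T U · c = U^T v for the coefficients: c = (19/69, 85/138). The projection is proj_W(v) = U c.
Check: (v - proj_W(v)) · u_1 = 0  (should be 0).
Check: (v - proj_W(v)) · u_2 = 0  (should be 0).
Result: proj_W(v) = (123/46, -22/23, -47/46).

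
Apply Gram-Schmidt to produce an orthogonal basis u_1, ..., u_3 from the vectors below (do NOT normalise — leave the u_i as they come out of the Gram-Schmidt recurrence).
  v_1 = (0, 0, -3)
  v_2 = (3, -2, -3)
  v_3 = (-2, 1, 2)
Orthogonal basis:
  u_1 = (0, 0, -3)
  u_2 = (3, -2, 0)
  u_3 = (-2/13, -3/13, 0)

Apply the Gram-Schmidt recurrence
  u_1 = v_1
  u_i = v_i − Σ_{j<i} ((v_i · u_j) / (u_j · u_j)) · u_j.

Step by step this gives:
  u_1 = (0, 0, -3)
  u_2 = (3, -2, 0)
  u_3 = (-2/13, -3/13, 0)

Orthogonality check:
  u_2 · u_1 = 0 (should be 0)
  u_3 · u_1 = 0 (should be 0)
  u_3 · u_2 = 0 (should be 0)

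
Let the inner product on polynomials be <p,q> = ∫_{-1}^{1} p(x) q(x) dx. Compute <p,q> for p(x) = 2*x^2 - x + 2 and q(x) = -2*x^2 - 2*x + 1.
<p,q> = 12/5

Expand the product: p(x)·q(x) = -4*x^4 - 2*x^3 - 5*x + 2.
∫_{-1}^{1} of each monomial x^k gives [2/(k+1) if k even, 0 if k odd]. Integrating term-by-term (or equivalently evaluating the antiderivative F(x) = -4*x^5/5 - x^4/2 - 5*x^2/2 + 2*x at the endpoints):
  F(1) − F(−1) = -9/5 − (-21/5) = 12/5.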